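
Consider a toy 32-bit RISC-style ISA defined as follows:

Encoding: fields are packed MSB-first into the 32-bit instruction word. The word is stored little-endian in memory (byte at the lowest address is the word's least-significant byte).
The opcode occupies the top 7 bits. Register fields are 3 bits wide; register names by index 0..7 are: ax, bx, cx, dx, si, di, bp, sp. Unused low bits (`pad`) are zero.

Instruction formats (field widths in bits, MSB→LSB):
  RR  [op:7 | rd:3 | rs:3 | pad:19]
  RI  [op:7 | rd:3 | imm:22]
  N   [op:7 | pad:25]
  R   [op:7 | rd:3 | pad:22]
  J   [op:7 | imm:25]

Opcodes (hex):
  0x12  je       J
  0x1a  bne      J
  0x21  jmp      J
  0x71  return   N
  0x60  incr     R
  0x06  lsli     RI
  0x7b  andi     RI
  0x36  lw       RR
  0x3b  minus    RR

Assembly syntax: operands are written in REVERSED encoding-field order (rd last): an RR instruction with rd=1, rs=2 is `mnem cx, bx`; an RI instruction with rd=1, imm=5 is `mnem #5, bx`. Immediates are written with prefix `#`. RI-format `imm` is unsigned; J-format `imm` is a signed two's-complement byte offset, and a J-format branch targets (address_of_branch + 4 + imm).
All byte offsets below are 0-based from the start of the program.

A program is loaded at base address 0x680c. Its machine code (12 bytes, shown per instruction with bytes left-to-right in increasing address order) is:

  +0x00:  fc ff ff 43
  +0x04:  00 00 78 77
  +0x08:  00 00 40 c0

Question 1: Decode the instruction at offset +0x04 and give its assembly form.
minus sp, di

[04] 00 00 78 77 → 0x77780000
  op=0x77780000>>25=0x3b ⇒ minus (RR)
  rd@[24:22]=0x5 ⇒ di
  rs@[21:19]=0x7 ⇒ sp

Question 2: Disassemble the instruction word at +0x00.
off 0x00: read fc ff ff 43 as little → 0x43fffffc
  opcode bits[31:25]=0x21: jmp/J
  imm@[24:0]=0x1fffffc (s25→-4) ⇒ #-4

jmp #-4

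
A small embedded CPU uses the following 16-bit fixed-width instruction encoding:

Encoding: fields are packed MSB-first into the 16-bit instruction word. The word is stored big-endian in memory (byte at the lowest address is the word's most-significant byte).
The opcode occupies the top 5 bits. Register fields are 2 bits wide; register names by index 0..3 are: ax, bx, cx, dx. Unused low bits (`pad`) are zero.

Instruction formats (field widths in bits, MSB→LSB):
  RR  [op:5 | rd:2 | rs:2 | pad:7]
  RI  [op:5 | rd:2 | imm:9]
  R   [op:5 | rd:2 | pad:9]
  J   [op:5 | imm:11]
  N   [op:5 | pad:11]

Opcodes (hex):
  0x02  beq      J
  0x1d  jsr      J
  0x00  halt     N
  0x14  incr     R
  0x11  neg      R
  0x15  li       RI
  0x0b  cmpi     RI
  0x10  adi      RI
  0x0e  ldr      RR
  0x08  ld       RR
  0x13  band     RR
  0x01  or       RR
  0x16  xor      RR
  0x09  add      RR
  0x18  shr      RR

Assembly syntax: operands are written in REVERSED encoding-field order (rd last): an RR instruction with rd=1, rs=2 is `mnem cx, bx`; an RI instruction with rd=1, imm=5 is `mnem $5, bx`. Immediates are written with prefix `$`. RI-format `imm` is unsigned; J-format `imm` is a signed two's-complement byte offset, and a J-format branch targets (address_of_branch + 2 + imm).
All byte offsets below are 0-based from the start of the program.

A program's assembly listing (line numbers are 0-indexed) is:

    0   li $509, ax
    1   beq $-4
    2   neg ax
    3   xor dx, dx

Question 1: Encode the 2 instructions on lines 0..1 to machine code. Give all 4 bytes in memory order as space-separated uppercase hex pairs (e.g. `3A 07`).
A9 FD 17 FC

L0: li op=0x15:5|rd=0:2|imm=509:9 ⇒ 0xa9fd ⇒ big a9 fd
L1: beq op=0x2:5|imm=-4:11 ⇒ 0x17fc ⇒ big 17 fc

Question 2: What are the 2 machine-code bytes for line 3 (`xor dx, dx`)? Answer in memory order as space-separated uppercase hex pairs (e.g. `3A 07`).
B7 80

3. xor fields op=0x16:5|rd=3:2|rs=3:2|pad=0:7 → word b780h → b7 80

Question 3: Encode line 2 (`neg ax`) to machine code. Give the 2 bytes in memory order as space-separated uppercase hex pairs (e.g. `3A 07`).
88 00

2. neg fields op=0x11:5|rd=0:2|pad=0:9 → word 8800h → 88 00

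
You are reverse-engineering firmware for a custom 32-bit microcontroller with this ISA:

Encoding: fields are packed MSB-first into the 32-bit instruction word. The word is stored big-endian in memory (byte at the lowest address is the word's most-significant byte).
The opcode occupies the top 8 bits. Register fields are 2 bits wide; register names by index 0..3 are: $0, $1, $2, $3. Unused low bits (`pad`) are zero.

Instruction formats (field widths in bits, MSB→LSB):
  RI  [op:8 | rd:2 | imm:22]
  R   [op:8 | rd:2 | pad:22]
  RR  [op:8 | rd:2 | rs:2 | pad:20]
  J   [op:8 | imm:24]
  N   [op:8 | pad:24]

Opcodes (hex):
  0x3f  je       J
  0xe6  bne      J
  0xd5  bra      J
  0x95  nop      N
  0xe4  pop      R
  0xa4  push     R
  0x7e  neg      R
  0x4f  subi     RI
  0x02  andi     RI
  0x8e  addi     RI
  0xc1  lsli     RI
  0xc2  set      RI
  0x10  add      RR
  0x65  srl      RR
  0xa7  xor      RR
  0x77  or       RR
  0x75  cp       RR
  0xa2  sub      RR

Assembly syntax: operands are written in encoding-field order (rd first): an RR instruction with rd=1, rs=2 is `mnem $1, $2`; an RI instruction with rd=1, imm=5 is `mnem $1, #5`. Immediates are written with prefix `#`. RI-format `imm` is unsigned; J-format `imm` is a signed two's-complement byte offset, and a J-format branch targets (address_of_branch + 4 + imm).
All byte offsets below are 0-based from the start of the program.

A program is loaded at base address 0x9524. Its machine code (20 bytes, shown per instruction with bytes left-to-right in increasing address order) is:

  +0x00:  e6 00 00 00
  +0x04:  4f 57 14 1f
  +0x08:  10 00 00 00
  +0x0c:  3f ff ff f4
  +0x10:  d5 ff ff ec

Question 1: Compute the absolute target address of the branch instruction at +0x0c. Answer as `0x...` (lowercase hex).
+0x0c: 3f ff ff f4 ⇒ word 0x3ffffff4 (big)
  opcode bits[31:24]=0x3f: je/J
  [23:0] imm=16777204 (s24→-12) = #-12
  target = base 0x9524 + off 0x0c + 4 + imm -12 = 0x9528

0x9528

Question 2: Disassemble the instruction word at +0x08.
@+08  big-endian(10 00 00 00) = 0x10000000
  opcode bits[31:24]=0x10: add/RR
  rd: (w>>22)&0x3=0x0 → $0
  rs: (w>>20)&0x3=0x0 → $0

add $0, $0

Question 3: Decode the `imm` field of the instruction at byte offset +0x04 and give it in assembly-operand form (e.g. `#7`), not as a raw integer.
[04] 4f 57 14 1f → 0x4f57141f
  top 8b → 0x4f → subi [RI]
  rd@[23:22]=0x1 ⇒ $1
  imm@[21:0]=0x17141f ⇒ #1512479

#1512479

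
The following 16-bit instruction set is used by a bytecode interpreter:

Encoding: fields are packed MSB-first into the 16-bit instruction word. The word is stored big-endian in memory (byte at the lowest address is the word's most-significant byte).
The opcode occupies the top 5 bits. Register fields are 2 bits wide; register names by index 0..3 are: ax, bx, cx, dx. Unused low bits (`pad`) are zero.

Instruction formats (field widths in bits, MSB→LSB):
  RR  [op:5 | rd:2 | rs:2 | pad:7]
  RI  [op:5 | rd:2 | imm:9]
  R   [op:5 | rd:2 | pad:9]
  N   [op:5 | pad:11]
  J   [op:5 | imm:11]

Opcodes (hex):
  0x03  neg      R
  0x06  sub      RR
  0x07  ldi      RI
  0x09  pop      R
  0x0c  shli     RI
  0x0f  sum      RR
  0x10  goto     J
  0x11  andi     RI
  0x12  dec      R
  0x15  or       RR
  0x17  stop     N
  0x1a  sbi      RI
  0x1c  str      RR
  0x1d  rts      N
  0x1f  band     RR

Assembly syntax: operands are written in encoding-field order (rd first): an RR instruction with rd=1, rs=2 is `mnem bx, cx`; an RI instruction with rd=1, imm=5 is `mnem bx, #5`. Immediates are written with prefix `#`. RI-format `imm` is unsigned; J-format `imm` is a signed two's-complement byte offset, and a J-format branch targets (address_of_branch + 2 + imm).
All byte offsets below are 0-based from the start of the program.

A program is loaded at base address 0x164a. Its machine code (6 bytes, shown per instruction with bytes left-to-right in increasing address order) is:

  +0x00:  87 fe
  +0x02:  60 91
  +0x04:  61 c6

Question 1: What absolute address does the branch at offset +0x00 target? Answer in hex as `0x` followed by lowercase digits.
off 0x00: read 87 fe as big → 0x87fe
  top 5b → 0x10 → goto [J]
  imm: (w>>0)&0x7ff=0x7fe (s11→-2) → #-2
  target = base 0x164a + off 0x00 + 2 + imm -2 = 0x164a

0x164a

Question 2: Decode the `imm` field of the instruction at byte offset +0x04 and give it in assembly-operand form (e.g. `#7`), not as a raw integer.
#454

[04] 61 c6 → 0x61c6
  op=0x61c6>>11=0xc ⇒ shli (RI)
  rd@[10:9]=0x0 ⇒ ax
  imm@[8:0]=0x1c6 ⇒ #454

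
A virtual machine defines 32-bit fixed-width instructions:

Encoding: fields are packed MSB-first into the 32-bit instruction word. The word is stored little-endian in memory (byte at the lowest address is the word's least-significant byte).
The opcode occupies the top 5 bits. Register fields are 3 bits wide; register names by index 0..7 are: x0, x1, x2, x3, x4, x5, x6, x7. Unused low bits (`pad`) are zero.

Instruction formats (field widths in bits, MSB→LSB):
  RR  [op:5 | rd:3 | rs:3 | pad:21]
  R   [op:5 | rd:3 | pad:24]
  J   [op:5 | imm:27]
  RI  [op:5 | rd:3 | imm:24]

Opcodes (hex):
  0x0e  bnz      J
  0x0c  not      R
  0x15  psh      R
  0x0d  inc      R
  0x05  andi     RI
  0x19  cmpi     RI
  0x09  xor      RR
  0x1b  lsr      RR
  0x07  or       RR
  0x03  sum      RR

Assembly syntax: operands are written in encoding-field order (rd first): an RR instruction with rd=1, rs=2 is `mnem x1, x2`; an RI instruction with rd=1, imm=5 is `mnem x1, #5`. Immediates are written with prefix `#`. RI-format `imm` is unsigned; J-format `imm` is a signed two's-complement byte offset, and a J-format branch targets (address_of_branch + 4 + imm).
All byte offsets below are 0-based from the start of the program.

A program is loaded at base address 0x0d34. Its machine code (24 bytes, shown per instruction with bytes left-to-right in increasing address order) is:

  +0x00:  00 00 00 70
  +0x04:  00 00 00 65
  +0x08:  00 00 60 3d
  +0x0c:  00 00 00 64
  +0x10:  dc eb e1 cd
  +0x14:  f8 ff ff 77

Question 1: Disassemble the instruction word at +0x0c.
not x4

+0x0c: 00 00 00 64 ⇒ word 0x64000000 (little)
  top 5b → 0xc → not [R]
  [26:24] rd=4 = x4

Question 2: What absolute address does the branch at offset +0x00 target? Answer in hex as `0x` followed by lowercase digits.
@+00  little-endian(00 00 00 70) = 0x70000000
  opcode bits[31:27]=0xe: bnz/J
  imm@[26:0]=0x0 ⇒ #0
  target = base 0x0d34 + off 0x00 + 4 + imm 0 = 0x0d38

0x0d38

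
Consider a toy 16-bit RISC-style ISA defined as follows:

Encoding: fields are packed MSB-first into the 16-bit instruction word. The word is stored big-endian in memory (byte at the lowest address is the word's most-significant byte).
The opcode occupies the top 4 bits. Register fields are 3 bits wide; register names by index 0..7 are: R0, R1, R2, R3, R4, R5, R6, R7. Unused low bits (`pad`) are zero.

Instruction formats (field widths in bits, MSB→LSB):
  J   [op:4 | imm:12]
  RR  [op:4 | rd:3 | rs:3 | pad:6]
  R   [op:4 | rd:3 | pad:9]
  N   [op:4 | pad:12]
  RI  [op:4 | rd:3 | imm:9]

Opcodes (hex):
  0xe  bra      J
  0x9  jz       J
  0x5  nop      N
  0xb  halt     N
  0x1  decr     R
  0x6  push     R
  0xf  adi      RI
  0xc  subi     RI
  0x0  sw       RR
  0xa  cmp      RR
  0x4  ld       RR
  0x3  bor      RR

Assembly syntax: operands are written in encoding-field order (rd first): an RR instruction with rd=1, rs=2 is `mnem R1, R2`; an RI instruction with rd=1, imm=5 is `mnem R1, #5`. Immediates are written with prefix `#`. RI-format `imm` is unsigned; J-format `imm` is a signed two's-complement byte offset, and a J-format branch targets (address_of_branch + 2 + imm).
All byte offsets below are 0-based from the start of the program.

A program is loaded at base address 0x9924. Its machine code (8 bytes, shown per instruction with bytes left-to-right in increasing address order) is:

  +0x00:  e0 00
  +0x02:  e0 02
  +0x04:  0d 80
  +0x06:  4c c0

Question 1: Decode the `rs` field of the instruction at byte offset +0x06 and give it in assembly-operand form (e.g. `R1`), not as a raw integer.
+0x06: 4c c0 ⇒ word 0x4cc0 (big)
  top 4b → 0x4 → ld [RR]
  rd: (w>>9)&0x7=0x6 → R6
  rs: (w>>6)&0x7=0x3 → R3

R3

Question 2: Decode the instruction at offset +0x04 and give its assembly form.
sw R6, R6

@+04  big-endian(0d 80) = 0x0d80
  top 4b → 0x0 → sw [RR]
  [11:9] rd=6 = R6
  [8:6] rs=6 = R6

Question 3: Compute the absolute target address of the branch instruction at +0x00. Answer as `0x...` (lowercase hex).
0x9926

off 0x00: read e0 00 as big → 0xe000
  op=0xe000>>12=0xe ⇒ bra (J)
  imm: (w>>0)&0xfff=0x0 → #0
  target = base 0x9924 + off 0x00 + 2 + imm 0 = 0x9926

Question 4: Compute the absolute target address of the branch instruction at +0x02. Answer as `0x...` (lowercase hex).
+0x02: e0 02 ⇒ word 0xe002 (big)
  opcode bits[15:12]=0xe: bra/J
  imm@[11:0]=0x2 ⇒ #2
  target = base 0x9924 + off 0x02 + 2 + imm 2 = 0x992a

0x992a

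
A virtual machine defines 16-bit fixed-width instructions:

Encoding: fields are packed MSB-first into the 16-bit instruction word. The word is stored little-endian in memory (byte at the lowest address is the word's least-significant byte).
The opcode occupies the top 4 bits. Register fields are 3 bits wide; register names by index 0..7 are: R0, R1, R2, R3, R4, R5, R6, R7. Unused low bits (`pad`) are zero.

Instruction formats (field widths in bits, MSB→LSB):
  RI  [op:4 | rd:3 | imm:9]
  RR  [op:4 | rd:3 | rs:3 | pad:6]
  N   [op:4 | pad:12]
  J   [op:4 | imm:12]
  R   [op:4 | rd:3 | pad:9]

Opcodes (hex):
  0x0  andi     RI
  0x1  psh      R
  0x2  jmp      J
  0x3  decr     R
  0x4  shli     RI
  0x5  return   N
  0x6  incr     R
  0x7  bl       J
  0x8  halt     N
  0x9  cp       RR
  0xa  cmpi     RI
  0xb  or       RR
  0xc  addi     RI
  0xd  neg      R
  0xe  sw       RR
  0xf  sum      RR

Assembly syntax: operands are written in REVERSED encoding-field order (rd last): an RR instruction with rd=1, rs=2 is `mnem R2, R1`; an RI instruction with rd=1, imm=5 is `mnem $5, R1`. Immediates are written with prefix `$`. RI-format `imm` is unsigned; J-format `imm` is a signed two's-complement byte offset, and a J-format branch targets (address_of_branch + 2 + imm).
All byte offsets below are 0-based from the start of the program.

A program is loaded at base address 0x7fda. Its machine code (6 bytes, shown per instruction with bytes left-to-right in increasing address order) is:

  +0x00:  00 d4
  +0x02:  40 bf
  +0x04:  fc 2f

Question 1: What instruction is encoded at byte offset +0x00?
neg R2

@+00  little-endian(00 d4) = 0xd400
  top 4b → 0xd → neg [R]
  rd: (w>>9)&0x7=0x2 → R2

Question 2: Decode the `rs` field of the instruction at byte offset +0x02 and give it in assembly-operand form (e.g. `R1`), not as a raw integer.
R5

off 0x02: read 40 bf as little → 0xbf40
  opcode bits[15:12]=0xb: or/RR
  [11:9] rd=7 = R7
  [8:6] rs=5 = R5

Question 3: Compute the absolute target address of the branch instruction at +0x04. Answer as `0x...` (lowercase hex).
@+04  little-endian(fc 2f) = 0x2ffc
  opcode bits[15:12]=0x2: jmp/J
  [11:0] imm=4092 (s12→-4) = $-4
  target = base 0x7fda + off 0x04 + 2 + imm -4 = 0x7fdc

0x7fdc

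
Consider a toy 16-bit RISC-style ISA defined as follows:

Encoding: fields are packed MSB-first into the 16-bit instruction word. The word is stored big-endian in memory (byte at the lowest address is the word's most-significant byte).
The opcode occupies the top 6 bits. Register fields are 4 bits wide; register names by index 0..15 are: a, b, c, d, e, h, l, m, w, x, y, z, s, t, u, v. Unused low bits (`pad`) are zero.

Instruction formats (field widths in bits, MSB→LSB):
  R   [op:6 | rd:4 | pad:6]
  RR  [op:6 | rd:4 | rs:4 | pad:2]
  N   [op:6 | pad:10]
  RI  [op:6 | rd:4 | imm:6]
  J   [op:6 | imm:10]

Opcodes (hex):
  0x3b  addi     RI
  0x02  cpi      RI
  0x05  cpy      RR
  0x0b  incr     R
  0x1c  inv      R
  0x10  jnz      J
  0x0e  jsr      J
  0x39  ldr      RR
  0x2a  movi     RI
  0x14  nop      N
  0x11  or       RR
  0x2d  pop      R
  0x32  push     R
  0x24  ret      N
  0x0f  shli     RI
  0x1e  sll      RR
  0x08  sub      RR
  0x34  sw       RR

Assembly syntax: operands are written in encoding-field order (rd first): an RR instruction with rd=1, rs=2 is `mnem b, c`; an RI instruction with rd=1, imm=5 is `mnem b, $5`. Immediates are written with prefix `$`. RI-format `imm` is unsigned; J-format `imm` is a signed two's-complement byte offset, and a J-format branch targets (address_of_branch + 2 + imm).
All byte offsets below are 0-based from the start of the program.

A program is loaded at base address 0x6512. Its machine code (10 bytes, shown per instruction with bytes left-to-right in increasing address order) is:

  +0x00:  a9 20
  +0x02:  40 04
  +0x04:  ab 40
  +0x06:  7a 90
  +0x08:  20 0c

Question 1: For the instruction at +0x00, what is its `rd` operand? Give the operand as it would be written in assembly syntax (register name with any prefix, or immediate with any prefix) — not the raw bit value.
e

+0x00: a9 20 ⇒ word 0xa920 (big)
  top 6b → 0x2a → movi [RI]
  [9:6] rd=4 = e
  [5:0] imm=32 = $32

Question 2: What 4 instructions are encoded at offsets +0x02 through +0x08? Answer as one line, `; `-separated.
off 0x02: read 40 04 as big → 0x4004
  op=0x4004>>10=0x10 ⇒ jnz (J)
  [9:0] imm=4 = $4
off 0x04: read ab 40 as big → 0xab40
  op=0xab40>>10=0x2a ⇒ movi (RI)
  [9:6] rd=13 = t
  [5:0] imm=0 = $0
off 0x06: read 7a 90 as big → 0x7a90
  op=0x7a90>>10=0x1e ⇒ sll (RR)
  [9:6] rd=10 = y
  [5:2] rs=4 = e
off 0x08: read 20 0c as big → 0x200c
  op=0x200c>>10=0x8 ⇒ sub (RR)
  [9:6] rd=0 = a
  [5:2] rs=3 = d

jnz $4; movi t, $0; sll y, e; sub a, d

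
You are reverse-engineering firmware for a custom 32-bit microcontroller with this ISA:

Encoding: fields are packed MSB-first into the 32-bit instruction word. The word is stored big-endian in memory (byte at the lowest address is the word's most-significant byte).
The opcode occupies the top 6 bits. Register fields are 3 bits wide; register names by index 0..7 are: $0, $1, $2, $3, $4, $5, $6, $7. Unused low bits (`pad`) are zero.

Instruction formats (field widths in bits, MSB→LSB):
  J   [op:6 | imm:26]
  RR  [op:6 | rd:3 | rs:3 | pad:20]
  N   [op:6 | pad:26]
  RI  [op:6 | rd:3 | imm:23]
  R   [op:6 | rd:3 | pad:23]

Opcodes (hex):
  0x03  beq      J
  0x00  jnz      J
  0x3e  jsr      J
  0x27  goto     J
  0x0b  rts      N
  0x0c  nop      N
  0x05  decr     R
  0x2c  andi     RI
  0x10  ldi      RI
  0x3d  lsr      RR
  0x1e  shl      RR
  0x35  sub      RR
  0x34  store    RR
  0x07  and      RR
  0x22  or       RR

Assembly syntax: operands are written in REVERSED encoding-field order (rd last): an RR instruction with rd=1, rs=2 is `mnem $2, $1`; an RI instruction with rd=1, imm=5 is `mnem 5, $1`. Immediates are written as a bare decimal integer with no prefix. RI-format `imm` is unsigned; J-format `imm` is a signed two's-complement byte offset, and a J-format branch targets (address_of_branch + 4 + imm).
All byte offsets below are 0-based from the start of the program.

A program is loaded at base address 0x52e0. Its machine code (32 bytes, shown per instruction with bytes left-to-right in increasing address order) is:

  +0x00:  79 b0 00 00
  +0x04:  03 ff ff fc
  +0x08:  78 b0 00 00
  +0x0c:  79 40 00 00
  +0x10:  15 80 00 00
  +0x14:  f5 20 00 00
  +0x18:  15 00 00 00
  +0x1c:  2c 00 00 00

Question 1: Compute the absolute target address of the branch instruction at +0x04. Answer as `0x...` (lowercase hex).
0x52e4

[04] 03 ff ff fc → 0x03fffffc
  op=0x03fffffc>>26=0x0 ⇒ jnz (J)
  imm: (w>>0)&0x3ffffff=0x3fffffc (s26→-4) → -4
  target = base 0x52e0 + off 0x04 + 4 + imm -4 = 0x52e4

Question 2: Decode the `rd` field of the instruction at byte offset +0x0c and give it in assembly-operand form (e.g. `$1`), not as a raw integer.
$2

off 0x0c: read 79 40 00 00 as big → 0x79400000
  op=0x79400000>>26=0x1e ⇒ shl (RR)
  rd: (w>>23)&0x7=0x2 → $2
  rs: (w>>20)&0x7=0x4 → $4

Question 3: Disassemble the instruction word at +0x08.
shl $3, $1

[08] 78 b0 00 00 → 0x78b00000
  opcode bits[31:26]=0x1e: shl/RR
  rd: (w>>23)&0x7=0x1 → $1
  rs: (w>>20)&0x7=0x3 → $3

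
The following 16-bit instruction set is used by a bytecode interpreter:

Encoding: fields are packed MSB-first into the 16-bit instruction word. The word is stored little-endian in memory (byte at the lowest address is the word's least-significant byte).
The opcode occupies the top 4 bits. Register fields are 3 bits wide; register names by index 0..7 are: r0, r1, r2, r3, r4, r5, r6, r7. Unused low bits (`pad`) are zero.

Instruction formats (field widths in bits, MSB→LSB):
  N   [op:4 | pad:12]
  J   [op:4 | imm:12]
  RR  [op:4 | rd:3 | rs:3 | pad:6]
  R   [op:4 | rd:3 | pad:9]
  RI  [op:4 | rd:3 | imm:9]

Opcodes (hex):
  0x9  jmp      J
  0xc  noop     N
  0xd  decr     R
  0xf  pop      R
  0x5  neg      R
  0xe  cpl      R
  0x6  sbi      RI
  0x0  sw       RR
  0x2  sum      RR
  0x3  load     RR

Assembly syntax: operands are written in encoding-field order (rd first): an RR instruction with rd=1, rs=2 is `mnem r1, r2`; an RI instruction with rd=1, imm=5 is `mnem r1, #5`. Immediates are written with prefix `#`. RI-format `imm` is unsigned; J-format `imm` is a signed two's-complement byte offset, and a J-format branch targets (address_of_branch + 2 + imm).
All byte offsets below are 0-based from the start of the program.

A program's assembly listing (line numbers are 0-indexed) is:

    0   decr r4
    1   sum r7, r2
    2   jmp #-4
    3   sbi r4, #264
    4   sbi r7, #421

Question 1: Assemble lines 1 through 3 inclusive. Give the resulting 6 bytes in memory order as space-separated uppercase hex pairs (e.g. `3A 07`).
1. sum fields op=0x2:4|rd=7:3|rs=2:3|pad=0:6 → word 2e80h → 80 2e
2. jmp fields op=0x9:4|imm=-4:12 → word 9ffch → fc 9f
3. sbi fields op=0x6:4|rd=4:3|imm=264:9 → word 6908h → 08 69

80 2E FC 9F 08 69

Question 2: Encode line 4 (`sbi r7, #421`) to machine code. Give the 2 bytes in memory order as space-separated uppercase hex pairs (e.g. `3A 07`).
L4: sbi op=0x6:4|rd=7:3|imm=421:9 ⇒ 0x6fa5 ⇒ little a5 6f

A5 6F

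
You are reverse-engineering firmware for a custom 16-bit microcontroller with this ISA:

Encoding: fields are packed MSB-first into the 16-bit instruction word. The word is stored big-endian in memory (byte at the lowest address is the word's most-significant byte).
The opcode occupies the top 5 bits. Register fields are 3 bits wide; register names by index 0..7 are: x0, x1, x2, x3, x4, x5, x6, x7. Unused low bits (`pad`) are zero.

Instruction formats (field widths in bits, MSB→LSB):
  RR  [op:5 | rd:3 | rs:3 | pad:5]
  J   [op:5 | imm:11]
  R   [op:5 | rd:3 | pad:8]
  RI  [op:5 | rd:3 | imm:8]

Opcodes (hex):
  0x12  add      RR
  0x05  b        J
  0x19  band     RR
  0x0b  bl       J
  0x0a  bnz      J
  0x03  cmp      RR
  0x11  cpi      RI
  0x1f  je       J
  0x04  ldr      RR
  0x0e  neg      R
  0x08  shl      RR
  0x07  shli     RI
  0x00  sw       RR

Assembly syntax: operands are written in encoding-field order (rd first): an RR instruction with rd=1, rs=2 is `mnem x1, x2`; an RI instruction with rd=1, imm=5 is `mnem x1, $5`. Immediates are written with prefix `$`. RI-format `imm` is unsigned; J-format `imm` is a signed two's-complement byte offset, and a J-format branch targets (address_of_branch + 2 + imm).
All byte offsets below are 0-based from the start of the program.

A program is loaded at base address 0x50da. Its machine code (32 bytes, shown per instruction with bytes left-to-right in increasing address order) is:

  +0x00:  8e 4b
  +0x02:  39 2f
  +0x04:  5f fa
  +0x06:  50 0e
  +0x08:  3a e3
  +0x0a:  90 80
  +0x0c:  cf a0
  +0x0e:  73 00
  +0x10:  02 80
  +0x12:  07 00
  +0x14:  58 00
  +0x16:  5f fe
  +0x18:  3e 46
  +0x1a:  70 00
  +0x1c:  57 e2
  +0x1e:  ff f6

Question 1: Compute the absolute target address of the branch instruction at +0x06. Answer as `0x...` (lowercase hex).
0x50f0

[06] 50 0e → 0x500e
  top 5b → 0xa → bnz [J]
  imm: (w>>0)&0x7ff=0xe → $14
  target = base 0x50da + off 0x06 + 2 + imm 14 = 0x50f0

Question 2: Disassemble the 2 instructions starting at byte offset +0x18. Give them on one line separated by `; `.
+0x18: 3e 46 ⇒ word 0x3e46 (big)
  op=0x3e46>>11=0x7 ⇒ shli (RI)
  [10:8] rd=6 = x6
  [7:0] imm=70 = $70
+0x1a: 70 00 ⇒ word 0x7000 (big)
  op=0x7000>>11=0xe ⇒ neg (R)
  [10:8] rd=0 = x0

shli x6, $70; neg x0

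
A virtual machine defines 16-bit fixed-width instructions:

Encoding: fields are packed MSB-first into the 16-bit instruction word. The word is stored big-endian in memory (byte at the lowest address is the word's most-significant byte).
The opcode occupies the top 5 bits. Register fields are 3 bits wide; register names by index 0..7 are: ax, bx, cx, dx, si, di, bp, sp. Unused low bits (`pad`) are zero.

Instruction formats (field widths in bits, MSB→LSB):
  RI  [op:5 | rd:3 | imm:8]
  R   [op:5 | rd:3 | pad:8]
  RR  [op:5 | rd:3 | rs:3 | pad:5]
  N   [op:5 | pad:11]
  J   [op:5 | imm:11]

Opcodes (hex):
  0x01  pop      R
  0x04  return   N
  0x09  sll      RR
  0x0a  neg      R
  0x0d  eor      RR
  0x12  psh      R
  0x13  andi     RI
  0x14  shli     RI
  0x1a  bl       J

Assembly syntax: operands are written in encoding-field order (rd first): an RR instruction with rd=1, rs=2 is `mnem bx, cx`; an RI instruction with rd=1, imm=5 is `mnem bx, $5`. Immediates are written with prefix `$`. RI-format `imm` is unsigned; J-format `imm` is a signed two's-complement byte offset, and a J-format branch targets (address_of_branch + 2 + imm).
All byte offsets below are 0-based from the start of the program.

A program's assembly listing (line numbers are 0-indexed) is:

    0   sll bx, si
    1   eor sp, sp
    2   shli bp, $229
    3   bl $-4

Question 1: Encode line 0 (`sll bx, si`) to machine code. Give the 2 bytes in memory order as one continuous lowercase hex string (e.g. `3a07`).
4980

L0: sll op=0x9:5|rd=1:3|rs=4:3|pad=0:5 ⇒ 0x4980 ⇒ big 49 80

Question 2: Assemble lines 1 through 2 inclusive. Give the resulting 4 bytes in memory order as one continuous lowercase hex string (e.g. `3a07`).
6fe0a6e5

line 1 (eor): pack op=0xd:5|rd=7:3|rs=7:3|pad=0:5 = 0x6fe0; big→ 6f e0
line 2 (shli): pack op=0x14:5|rd=6:3|imm=229:8 = 0xa6e5; big→ a6 e5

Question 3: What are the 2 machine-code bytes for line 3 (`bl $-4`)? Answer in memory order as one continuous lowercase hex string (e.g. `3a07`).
d7fc

3. bl fields op=0x1a:5|imm=-4:11 → word d7fch → d7 fc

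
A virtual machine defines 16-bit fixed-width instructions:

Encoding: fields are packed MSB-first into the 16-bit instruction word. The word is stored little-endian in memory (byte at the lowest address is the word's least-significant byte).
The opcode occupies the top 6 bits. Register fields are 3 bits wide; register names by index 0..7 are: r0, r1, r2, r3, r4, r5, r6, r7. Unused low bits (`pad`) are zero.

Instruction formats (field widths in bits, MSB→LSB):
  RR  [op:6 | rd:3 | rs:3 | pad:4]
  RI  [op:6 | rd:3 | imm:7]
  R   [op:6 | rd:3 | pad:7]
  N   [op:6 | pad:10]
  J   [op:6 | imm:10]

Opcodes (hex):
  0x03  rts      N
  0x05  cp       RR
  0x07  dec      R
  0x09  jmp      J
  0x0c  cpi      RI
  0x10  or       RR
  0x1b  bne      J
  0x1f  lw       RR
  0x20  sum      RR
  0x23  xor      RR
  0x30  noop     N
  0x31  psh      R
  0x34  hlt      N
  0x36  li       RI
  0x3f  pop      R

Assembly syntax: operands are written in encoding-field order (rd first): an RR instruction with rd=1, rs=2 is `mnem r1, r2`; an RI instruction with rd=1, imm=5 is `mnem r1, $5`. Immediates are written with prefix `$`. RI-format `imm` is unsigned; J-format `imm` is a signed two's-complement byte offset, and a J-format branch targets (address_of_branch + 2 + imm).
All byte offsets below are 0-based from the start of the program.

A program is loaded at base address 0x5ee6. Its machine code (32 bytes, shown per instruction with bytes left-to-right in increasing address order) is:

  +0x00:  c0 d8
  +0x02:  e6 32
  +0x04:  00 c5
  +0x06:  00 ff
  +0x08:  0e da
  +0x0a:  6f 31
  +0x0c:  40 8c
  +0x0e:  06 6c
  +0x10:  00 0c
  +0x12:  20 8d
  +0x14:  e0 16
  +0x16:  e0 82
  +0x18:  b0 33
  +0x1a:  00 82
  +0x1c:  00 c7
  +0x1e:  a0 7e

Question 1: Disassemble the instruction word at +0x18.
[18] b0 33 → 0x33b0
  opcode bits[15:10]=0xc: cpi/RI
  rd: (w>>7)&0x7=0x7 → r7
  imm: (w>>0)&0x7f=0x30 → $48

cpi r7, $48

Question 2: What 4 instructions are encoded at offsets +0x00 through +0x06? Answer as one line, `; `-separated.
li r1, $64; cpi r5, $102; psh r2; pop r6

off 0x00: read c0 d8 as little → 0xd8c0
  top 6b → 0x36 → li [RI]
  [9:7] rd=1 = r1
  [6:0] imm=64 = $64
off 0x02: read e6 32 as little → 0x32e6
  top 6b → 0xc → cpi [RI]
  [9:7] rd=5 = r5
  [6:0] imm=102 = $102
off 0x04: read 00 c5 as little → 0xc500
  top 6b → 0x31 → psh [R]
  [9:7] rd=2 = r2
off 0x06: read 00 ff as little → 0xff00
  top 6b → 0x3f → pop [R]
  [9:7] rd=6 = r6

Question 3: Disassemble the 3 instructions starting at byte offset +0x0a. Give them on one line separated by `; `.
cpi r2, $111; xor r0, r4; bne $6

[0a] 6f 31 → 0x316f
  op=0x316f>>10=0xc ⇒ cpi (RI)
  [9:7] rd=2 = r2
  [6:0] imm=111 = $111
[0c] 40 8c → 0x8c40
  op=0x8c40>>10=0x23 ⇒ xor (RR)
  [9:7] rd=0 = r0
  [6:4] rs=4 = r4
[0e] 06 6c → 0x6c06
  op=0x6c06>>10=0x1b ⇒ bne (J)
  [9:0] imm=6 = $6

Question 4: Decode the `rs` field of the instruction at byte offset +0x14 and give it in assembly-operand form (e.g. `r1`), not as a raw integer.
+0x14: e0 16 ⇒ word 0x16e0 (little)
  top 6b → 0x5 → cp [RR]
  rd: (w>>7)&0x7=0x5 → r5
  rs: (w>>4)&0x7=0x6 → r6

r6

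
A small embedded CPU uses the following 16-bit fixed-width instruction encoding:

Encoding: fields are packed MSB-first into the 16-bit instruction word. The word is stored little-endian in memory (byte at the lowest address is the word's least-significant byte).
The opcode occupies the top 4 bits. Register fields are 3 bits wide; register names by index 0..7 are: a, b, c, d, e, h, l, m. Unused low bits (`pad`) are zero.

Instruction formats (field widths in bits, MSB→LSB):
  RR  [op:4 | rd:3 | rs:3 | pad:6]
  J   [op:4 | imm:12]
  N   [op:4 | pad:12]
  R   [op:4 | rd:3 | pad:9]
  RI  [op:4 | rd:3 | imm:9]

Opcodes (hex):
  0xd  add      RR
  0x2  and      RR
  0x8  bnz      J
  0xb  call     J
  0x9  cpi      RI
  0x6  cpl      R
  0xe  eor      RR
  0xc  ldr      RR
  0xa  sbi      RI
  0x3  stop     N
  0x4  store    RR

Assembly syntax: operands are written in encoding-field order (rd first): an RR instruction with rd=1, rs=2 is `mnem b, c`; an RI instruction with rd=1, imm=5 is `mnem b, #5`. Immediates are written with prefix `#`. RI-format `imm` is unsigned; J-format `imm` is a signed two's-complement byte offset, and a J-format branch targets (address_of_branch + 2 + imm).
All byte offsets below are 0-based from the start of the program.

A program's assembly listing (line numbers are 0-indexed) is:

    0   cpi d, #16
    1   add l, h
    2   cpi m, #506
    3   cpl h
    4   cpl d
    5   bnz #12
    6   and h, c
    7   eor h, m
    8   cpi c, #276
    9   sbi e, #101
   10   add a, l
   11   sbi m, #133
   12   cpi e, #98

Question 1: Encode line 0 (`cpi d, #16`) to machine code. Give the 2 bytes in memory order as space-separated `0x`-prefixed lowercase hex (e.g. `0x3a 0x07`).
line 0 (cpi): pack op=0x9:4|rd=3:3|imm=16:9 = 0x9610; little→ 10 96

0x10 0x96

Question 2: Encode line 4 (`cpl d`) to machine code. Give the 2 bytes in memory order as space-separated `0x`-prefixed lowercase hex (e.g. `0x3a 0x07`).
L4: cpl op=0x6:4|rd=3:3|pad=0:9 ⇒ 0x6600 ⇒ little 00 66

0x00 0x66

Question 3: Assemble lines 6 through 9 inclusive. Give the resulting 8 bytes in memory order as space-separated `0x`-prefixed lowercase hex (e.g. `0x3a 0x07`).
L6: and op=0x2:4|rd=5:3|rs=2:3|pad=0:6 ⇒ 0x2a80 ⇒ little 80 2a
L7: eor op=0xe:4|rd=5:3|rs=7:3|pad=0:6 ⇒ 0xebc0 ⇒ little c0 eb
L8: cpi op=0x9:4|rd=2:3|imm=276:9 ⇒ 0x9514 ⇒ little 14 95
L9: sbi op=0xa:4|rd=4:3|imm=101:9 ⇒ 0xa865 ⇒ little 65 a8

0x80 0x2a 0xc0 0xeb 0x14 0x95 0x65 0xa8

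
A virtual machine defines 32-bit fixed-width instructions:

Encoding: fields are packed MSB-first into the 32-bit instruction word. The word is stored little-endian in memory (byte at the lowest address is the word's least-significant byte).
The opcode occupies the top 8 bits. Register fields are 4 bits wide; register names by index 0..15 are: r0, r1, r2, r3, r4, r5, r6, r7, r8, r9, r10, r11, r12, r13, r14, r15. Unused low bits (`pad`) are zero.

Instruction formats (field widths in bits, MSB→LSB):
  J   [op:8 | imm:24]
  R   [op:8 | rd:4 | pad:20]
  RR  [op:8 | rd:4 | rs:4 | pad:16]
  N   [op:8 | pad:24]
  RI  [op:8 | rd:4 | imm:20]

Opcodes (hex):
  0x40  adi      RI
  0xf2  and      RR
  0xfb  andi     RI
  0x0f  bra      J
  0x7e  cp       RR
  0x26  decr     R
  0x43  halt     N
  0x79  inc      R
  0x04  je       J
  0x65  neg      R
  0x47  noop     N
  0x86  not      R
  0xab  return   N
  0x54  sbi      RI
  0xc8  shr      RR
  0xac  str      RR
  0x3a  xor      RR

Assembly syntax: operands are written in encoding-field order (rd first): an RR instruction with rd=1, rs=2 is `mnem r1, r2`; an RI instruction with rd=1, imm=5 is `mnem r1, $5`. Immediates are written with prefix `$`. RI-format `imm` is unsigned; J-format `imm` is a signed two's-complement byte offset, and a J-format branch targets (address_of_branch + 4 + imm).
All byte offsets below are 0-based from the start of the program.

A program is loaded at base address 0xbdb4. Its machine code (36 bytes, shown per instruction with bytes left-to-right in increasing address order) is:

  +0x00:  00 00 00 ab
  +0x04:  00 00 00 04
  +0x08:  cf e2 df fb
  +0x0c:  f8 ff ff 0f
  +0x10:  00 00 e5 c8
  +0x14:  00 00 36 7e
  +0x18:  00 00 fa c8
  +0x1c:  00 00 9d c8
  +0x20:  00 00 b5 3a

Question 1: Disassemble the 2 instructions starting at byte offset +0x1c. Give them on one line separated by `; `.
@+1c  little-endian(00 00 9d c8) = 0xc89d0000
  opcode bits[31:24]=0xc8: shr/RR
  rd@[23:20]=0x9 ⇒ r9
  rs@[19:16]=0xd ⇒ r13
@+20  little-endian(00 00 b5 3a) = 0x3ab50000
  opcode bits[31:24]=0x3a: xor/RR
  rd@[23:20]=0xb ⇒ r11
  rs@[19:16]=0x5 ⇒ r5

shr r9, r13; xor r11, r5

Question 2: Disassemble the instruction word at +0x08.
andi r13, $1041103

@+08  little-endian(cf e2 df fb) = 0xfbdfe2cf
  op=0xfbdfe2cf>>24=0xfb ⇒ andi (RI)
  rd@[23:20]=0xd ⇒ r13
  imm@[19:0]=0xfe2cf ⇒ $1041103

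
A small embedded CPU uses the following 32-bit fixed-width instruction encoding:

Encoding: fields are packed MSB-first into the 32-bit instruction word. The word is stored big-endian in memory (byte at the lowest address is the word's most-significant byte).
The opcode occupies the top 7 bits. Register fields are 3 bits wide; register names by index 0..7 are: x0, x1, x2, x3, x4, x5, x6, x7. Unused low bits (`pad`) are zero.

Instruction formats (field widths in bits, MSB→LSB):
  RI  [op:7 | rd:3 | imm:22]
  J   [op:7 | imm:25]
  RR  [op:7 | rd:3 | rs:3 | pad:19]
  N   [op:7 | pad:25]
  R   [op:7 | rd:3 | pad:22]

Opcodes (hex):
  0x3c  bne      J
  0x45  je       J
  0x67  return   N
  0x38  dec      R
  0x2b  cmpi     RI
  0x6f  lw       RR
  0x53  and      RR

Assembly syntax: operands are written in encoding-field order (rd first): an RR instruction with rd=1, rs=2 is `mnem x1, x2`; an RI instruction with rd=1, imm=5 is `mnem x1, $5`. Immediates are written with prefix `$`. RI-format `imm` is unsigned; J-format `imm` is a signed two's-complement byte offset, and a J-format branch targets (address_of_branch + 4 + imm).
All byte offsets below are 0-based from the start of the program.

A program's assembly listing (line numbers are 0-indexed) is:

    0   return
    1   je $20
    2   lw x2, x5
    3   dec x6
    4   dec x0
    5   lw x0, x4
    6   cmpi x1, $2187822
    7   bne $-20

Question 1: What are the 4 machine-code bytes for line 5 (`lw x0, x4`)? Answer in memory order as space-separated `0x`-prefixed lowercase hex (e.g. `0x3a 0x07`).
5. lw fields op=0x6f:7|rd=0:3|rs=4:3|pad=0:19 → word de200000h → de 20 00 00

0xde 0x20 0x00 0x00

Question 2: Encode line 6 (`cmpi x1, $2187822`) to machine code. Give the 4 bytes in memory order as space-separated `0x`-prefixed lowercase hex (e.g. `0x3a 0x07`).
0x56 0x61 0x62 0x2e

line 6 (cmpi): pack op=0x2b:7|rd=1:3|imm=2187822:22 = 0x5661622e; big→ 56 61 62 2e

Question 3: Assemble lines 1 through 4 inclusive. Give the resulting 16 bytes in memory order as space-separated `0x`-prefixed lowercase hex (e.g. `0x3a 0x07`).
line 1 (je): pack op=0x45:7|imm=20:25 = 0x8a000014; big→ 8a 00 00 14
line 2 (lw): pack op=0x6f:7|rd=2:3|rs=5:3|pad=0:19 = 0xdea80000; big→ de a8 00 00
line 3 (dec): pack op=0x38:7|rd=6:3|pad=0:22 = 0x71800000; big→ 71 80 00 00
line 4 (dec): pack op=0x38:7|rd=0:3|pad=0:22 = 0x70000000; big→ 70 00 00 00

0x8a 0x00 0x00 0x14 0xde 0xa8 0x00 0x00 0x71 0x80 0x00 0x00 0x70 0x00 0x00 0x00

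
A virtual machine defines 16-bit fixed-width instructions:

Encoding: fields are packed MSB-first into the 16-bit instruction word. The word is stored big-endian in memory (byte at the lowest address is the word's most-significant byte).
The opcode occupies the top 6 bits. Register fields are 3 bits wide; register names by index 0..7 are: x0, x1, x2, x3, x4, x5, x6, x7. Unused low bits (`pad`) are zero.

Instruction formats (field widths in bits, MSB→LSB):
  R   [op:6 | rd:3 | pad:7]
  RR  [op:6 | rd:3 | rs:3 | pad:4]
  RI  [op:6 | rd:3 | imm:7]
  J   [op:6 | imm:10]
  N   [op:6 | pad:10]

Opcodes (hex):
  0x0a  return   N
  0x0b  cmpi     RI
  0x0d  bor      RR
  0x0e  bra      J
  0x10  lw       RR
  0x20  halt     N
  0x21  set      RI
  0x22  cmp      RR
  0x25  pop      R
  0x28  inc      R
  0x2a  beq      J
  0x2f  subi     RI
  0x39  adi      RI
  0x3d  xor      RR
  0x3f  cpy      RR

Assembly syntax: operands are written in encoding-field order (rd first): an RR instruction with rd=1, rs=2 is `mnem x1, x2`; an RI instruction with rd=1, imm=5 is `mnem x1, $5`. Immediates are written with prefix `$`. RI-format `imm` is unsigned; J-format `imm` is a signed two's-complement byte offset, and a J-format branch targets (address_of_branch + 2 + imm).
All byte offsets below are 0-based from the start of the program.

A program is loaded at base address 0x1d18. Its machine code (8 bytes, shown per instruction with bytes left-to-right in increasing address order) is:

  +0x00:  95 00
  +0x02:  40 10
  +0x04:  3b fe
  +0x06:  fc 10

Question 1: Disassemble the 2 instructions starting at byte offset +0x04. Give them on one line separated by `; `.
bra $-2; cpy x0, x1

@+04  big-endian(3b fe) = 0x3bfe
  op=0x3bfe>>10=0xe ⇒ bra (J)
  [9:0] imm=1022 (s10→-2) = $-2
@+06  big-endian(fc 10) = 0xfc10
  op=0xfc10>>10=0x3f ⇒ cpy (RR)
  [9:7] rd=0 = x0
  [6:4] rs=1 = x1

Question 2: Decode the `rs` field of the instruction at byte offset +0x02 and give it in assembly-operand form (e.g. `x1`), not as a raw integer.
+0x02: 40 10 ⇒ word 0x4010 (big)
  op=0x4010>>10=0x10 ⇒ lw (RR)
  [9:7] rd=0 = x0
  [6:4] rs=1 = x1

x1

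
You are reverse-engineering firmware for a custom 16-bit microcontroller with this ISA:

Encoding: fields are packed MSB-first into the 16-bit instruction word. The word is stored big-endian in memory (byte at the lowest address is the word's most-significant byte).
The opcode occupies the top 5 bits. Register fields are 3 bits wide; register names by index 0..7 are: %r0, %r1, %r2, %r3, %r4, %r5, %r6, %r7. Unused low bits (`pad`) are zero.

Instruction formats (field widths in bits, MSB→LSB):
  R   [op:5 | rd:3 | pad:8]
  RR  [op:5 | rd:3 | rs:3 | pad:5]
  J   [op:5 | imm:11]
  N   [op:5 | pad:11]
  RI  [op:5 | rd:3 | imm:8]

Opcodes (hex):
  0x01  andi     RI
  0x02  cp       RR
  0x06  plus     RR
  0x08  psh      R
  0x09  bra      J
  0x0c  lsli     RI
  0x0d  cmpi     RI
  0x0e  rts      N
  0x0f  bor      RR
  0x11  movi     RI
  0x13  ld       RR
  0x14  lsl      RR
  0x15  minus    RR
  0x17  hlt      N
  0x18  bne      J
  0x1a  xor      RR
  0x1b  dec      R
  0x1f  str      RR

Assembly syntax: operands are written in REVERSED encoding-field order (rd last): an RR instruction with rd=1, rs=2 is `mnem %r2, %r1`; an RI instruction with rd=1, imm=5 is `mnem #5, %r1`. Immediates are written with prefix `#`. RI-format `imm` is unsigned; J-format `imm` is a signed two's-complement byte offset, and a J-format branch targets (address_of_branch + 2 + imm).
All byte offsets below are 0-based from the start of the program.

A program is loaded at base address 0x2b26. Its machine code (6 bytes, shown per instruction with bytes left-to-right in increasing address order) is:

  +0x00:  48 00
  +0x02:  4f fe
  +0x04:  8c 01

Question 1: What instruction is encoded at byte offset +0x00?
bra #0

@+00  big-endian(48 00) = 0x4800
  top 5b → 0x9 → bra [J]
  imm: (w>>0)&0x7ff=0x0 → #0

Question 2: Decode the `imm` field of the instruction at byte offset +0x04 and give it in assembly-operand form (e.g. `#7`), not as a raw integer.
#1

+0x04: 8c 01 ⇒ word 0x8c01 (big)
  top 5b → 0x11 → movi [RI]
  [10:8] rd=4 = %r4
  [7:0] imm=1 = #1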